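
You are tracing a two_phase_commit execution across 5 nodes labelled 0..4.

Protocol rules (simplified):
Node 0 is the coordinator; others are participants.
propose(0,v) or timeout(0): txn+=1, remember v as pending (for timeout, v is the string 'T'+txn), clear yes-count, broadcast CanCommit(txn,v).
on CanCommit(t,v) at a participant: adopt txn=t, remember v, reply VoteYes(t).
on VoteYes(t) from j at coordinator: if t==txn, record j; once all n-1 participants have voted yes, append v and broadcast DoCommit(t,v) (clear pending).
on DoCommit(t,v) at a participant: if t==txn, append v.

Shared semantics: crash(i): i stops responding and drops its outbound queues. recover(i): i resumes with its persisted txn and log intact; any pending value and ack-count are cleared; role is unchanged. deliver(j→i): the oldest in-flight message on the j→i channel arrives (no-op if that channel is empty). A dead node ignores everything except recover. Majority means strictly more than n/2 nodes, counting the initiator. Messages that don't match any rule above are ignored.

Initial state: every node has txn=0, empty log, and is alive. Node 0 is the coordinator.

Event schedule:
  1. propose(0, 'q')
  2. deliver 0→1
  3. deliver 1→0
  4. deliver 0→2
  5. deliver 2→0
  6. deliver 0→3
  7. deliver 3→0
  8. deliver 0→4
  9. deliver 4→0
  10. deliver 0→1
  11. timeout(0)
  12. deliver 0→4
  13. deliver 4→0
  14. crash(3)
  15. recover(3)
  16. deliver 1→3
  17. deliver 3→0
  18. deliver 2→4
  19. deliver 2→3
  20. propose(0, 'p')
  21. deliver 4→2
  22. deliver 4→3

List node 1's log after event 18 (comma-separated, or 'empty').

q

step 1 propose(0,'q'): 0={coor,t=1,log=-}
step 2 deliver 0→1: 1={part,t=1,log=-}
step 3 deliver 1→0: —
step 4 deliver 0→2: 2={part,t=1,log=-}
step 5 deliver 2→0: —
step 6 deliver 0→3: 3={part,t=1,log=-}
step 7 deliver 3→0: —
step 8 deliver 0→4: 4={part,t=1,log=-}
step 9 deliver 4→0: 0={coor,t=1,log=q}
step 10 deliver 0→1: 1={part,t=1,log=q}
step 11 timeout(0): 0={coor,t=2,log=q}
step 12 deliver 0→4: 4={part,t=1,log=q}
step 13 deliver 4→0: —
step 14 crash(3): 3={✗part,t=1,log=-}
step 15 recover(3): 3={part,t=1,log=-}
step 16 deliver 1→3: —
step 17 deliver 3→0: —
step 18 deliver 2→4: —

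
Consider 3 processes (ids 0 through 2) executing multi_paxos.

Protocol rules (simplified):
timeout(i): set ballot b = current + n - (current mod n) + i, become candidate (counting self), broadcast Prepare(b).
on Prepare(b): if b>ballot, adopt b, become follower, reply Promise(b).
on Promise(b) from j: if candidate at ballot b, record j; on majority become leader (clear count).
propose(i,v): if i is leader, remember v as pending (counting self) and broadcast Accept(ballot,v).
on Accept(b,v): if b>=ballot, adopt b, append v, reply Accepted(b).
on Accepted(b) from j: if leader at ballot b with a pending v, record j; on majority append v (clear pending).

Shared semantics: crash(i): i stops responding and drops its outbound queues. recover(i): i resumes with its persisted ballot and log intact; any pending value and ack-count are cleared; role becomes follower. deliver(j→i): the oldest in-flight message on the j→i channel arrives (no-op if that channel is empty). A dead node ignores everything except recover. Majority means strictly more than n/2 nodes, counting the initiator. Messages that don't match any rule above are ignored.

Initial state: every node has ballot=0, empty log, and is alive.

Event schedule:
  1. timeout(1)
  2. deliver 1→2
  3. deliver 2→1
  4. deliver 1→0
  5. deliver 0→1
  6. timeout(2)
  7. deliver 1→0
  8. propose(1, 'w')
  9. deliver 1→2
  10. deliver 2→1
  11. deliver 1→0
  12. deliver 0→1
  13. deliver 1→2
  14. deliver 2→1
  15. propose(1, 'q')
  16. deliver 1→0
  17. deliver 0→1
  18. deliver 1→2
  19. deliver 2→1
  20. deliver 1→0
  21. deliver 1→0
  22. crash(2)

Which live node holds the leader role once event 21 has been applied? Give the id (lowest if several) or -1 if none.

[1] timeout(1) → N1(cand b4 [-])
[2] deliver 1→2 → N2(foll b4 [-])
[3] deliver 2→1 → N1(lead b4 [-])
[4] deliver 1→0 → N0(foll b4 [-])
[5] deliver 0→1 → ∅
[6] timeout(2) → N2(cand b8 [-])
[7] deliver 1→0 → ∅
[8] propose(1,'w') → ∅
[9] deliver 1→2 → ∅
[10] deliver 2→1 → N1(foll b8 [-])
[11] deliver 1→0 → N0(foll b4 [w])
[12] deliver 0→1 → ∅
[13] deliver 1→2 → N2(lead b8 [-])
[14] deliver 2→1 → ∅
[15] propose(1,'q') → ∅
[16] deliver 1→0 → ∅
[17] deliver 0→1 → ∅
[18] deliver 1→2 → ∅
[19] deliver 2→1 → ∅
[20] deliver 1→0 → ∅
[21] deliver 1→0 → ∅

2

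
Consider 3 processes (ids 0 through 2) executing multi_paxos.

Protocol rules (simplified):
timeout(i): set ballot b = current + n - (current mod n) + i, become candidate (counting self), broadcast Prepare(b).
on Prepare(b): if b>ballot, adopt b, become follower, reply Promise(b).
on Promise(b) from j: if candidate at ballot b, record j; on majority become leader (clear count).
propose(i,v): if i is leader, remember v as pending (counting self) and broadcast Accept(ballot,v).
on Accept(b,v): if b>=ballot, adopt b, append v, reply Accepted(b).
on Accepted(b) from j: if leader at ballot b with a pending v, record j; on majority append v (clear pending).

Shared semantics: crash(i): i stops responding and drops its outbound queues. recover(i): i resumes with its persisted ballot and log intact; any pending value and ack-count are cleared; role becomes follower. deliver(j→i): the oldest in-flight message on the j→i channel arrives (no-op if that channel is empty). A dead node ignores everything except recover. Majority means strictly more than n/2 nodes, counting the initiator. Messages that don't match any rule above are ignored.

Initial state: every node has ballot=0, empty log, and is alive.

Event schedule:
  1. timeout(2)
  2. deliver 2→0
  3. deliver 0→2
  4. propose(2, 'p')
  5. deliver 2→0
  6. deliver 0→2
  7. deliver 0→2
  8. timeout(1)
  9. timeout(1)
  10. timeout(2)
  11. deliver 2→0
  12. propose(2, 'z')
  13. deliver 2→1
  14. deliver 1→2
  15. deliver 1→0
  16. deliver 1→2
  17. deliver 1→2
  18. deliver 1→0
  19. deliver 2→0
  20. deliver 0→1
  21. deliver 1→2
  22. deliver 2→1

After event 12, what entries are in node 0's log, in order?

1. timeout(2):  <2:cand b5 ->
2. deliver 2→0:  <0:foll b5 ->
3. deliver 0→2:  <2:lead b5 ->
4. propose(2,'p'):  nop
5. deliver 2→0:  <0:foll b5 p>
6. deliver 0→2:  <2:lead b5 p>
7. deliver 0→2:  nop
8. timeout(1):  <1:cand b4 ->
9. timeout(1):  <1:cand b7 ->
10. timeout(2):  <2:cand b8 p>
11. deliver 2→0:  <0:foll b8 p>
12. propose(2,'z'):  nop

p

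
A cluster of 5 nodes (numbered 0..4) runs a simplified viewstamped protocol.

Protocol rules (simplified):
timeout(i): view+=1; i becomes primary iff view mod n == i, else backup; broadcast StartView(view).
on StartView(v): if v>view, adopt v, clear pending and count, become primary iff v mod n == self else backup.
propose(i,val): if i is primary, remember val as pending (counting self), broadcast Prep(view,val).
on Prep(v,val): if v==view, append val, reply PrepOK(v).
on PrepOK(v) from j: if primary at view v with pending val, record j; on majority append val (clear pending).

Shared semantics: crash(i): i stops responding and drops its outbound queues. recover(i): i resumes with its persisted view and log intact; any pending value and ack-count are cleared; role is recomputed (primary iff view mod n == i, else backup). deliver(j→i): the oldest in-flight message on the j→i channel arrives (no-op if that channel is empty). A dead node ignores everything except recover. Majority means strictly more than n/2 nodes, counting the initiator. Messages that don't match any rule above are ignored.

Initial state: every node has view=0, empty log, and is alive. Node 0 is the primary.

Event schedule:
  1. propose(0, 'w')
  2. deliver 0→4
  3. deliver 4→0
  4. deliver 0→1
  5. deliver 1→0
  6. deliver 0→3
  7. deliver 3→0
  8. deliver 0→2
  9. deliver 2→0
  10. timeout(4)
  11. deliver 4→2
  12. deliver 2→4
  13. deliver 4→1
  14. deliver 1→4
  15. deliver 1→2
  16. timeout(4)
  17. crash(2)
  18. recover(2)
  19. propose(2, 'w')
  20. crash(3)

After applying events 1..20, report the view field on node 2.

1

e1 propose(0,'w'): ·
e2 deliver 0→4: 4[back,v=0,w]
e3 deliver 4→0: ·
e4 deliver 0→1: 1[back,v=0,w]
e5 deliver 1→0: 0[prim,v=0,w]
e6 deliver 0→3: 3[back,v=0,w]
e7 deliver 3→0: ·
e8 deliver 0→2: 2[back,v=0,w]
e9 deliver 2→0: ·
e10 timeout(4): 4[back,v=1,w]
e11 deliver 4→2: 2[back,v=1,w]
e12 deliver 2→4: ·
e13 deliver 4→1: 1[prim,v=1,w]
e14 deliver 1→4: ·
e15 deliver 1→2: ·
e16 timeout(4): 4[back,v=2,w]
e17 crash(2): 2[✗back,v=1,w]
e18 recover(2): 2[back,v=1,w]
e19 propose(2,'w'): ·
e20 crash(3): 3[✗back,v=0,w]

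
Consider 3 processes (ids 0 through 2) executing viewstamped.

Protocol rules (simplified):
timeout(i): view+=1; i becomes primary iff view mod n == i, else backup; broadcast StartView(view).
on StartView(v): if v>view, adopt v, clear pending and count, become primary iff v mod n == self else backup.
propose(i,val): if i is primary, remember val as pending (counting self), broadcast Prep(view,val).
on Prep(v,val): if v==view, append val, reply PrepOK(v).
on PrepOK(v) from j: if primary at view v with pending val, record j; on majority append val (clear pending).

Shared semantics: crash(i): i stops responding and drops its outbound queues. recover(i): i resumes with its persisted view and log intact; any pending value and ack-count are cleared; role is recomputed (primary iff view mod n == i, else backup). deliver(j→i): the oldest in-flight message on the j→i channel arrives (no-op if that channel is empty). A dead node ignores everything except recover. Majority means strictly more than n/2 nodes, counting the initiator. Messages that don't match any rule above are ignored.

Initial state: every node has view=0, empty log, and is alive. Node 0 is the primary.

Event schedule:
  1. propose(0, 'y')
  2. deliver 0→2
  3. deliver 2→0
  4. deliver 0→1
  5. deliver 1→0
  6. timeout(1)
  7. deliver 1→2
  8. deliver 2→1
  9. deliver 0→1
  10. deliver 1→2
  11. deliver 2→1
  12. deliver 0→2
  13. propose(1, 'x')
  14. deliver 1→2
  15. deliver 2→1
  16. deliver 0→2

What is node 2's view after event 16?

1

step 1 propose(0,'y'): —
step 2 deliver 0→2: 2={back,v=0,log=y}
step 3 deliver 2→0: 0={prim,v=0,log=y}
step 4 deliver 0→1: 1={back,v=0,log=y}
step 5 deliver 1→0: —
step 6 timeout(1): 1={prim,v=1,log=y}
step 7 deliver 1→2: 2={back,v=1,log=y}
step 8 deliver 2→1: —
step 9 deliver 0→1: —
step 10 deliver 1→2: —
step 11 deliver 2→1: —
step 12 deliver 0→2: —
step 13 propose(1,'x'): —
step 14 deliver 1→2: 2={back,v=1,log=y,x}
step 15 deliver 2→1: 1={prim,v=1,log=y,x}
step 16 deliver 0→2: —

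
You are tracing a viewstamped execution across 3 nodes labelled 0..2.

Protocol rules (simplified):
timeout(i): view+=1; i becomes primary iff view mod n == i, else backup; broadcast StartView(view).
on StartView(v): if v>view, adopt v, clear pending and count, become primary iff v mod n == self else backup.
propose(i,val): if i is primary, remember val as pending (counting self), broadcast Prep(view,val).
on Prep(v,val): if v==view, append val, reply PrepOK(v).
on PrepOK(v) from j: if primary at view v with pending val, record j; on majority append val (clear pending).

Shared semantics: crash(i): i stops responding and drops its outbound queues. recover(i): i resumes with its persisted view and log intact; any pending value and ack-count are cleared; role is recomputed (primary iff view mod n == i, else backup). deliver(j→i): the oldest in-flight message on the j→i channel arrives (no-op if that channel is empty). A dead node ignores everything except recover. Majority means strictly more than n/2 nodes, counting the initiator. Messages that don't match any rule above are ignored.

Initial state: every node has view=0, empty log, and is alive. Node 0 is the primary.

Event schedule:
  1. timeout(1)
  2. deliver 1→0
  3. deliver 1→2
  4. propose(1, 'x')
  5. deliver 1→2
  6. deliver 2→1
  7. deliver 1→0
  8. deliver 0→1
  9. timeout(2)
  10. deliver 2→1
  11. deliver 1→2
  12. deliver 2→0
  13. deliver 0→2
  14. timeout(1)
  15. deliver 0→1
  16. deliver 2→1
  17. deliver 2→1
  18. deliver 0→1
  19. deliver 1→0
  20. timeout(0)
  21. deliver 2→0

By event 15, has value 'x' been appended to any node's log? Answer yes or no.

yes

step 1 timeout(1): 1={prim,v=1,log=-}
step 2 deliver 1→0: 0={back,v=1,log=-}
step 3 deliver 1→2: 2={back,v=1,log=-}
step 4 propose(1,'x'): —
step 5 deliver 1→2: 2={back,v=1,log=x}
step 6 deliver 2→1: 1={prim,v=1,log=x}
step 7 deliver 1→0: 0={back,v=1,log=x}
step 8 deliver 0→1: —
step 9 timeout(2): 2={prim,v=2,log=x}
step 10 deliver 2→1: 1={back,v=2,log=x}
step 11 deliver 1→2: —
step 12 deliver 2→0: 0={back,v=2,log=x}
step 13 deliver 0→2: —
step 14 timeout(1): 1={back,v=3,log=x}
step 15 deliver 0→1: —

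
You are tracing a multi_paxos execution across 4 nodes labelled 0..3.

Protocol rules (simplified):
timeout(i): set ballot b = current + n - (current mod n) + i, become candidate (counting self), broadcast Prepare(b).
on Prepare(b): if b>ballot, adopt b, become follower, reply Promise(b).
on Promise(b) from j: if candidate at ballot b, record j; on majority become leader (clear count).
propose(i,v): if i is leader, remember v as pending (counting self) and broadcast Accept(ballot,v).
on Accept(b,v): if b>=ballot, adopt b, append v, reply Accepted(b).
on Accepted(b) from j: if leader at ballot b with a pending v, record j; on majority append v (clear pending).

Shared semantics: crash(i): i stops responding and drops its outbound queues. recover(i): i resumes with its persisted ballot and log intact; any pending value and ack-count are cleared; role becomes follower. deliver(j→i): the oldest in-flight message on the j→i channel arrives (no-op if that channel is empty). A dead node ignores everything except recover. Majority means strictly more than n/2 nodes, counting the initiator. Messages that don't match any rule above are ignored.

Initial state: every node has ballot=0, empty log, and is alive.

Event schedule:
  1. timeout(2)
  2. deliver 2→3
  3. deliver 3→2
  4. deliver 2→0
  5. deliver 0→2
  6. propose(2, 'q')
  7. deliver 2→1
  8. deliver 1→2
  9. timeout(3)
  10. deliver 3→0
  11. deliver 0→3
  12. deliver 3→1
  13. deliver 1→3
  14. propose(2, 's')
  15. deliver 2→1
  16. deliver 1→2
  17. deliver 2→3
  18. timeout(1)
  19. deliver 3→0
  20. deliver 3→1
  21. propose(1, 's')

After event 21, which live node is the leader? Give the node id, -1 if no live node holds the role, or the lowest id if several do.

2

after 1 — timeout(2): n2:cand/b6/[-]
after 2 — deliver 2→3: n3:foll/b6/[-]
after 3 — deliver 3→2: ·
after 4 — deliver 2→0: n0:foll/b6/[-]
after 5 — deliver 0→2: n2:lead/b6/[-]
after 6 — propose(2,'q'): ·
after 7 — deliver 2→1: n1:foll/b6/[-]
after 8 — deliver 1→2: ·
after 9 — timeout(3): n3:cand/b11/[-]
after 10 — deliver 3→0: n0:foll/b11/[-]
after 11 — deliver 0→3: ·
after 12 — deliver 3→1: n1:foll/b11/[-]
after 13 — deliver 1→3: n3:lead/b11/[-]
after 14 — propose(2,'s'): ·
after 15 — deliver 2→1: ·
after 16 — deliver 1→2: ·
after 17 — deliver 2→3: ·
after 18 — timeout(1): n1:cand/b13/[-]
after 19 — deliver 3→0: ·
after 20 — deliver 3→1: ·
after 21 — propose(1,'s'): ·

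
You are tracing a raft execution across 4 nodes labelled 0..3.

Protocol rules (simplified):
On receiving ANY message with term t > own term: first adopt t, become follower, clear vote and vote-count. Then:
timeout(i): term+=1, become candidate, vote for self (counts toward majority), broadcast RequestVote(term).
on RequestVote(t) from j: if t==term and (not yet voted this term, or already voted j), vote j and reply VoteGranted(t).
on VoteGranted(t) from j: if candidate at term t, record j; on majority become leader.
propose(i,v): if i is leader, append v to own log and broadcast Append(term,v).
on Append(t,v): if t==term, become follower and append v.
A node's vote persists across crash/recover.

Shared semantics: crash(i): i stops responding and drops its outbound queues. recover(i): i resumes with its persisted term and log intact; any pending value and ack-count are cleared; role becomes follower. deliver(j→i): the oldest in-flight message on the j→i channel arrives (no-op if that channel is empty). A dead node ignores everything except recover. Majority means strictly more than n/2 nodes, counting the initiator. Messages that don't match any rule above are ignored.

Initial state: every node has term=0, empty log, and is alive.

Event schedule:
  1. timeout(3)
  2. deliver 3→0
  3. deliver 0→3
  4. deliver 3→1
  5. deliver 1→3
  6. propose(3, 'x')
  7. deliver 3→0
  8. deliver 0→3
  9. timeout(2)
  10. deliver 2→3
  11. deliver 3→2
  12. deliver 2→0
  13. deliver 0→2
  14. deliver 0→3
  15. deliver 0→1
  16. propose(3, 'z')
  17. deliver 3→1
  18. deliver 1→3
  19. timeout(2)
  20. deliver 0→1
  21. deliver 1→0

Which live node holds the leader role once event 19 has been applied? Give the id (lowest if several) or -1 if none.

3

e1 timeout(3): 3[cand,t=1,-]
e2 deliver 3→0: 0[foll,t=1,-]
e3 deliver 0→3: ·
e4 deliver 3→1: 1[foll,t=1,-]
e5 deliver 1→3: 3[lead,t=1,-]
e6 propose(3,'x'): 3[lead,t=1,x]
e7 deliver 3→0: 0[foll,t=1,x]
e8 deliver 0→3: ·
e9 timeout(2): 2[cand,t=1,-]
e10 deliver 2→3: ·
e11 deliver 3→2: ·
e12 deliver 2→0: ·
e13 deliver 0→2: ·
e14 deliver 0→3: ·
e15 deliver 0→1: ·
e16 propose(3,'z'): 3[lead,t=1,x,z]
e17 deliver 3→1: 1[foll,t=1,x]
e18 deliver 1→3: ·
e19 timeout(2): 2[cand,t=2,-]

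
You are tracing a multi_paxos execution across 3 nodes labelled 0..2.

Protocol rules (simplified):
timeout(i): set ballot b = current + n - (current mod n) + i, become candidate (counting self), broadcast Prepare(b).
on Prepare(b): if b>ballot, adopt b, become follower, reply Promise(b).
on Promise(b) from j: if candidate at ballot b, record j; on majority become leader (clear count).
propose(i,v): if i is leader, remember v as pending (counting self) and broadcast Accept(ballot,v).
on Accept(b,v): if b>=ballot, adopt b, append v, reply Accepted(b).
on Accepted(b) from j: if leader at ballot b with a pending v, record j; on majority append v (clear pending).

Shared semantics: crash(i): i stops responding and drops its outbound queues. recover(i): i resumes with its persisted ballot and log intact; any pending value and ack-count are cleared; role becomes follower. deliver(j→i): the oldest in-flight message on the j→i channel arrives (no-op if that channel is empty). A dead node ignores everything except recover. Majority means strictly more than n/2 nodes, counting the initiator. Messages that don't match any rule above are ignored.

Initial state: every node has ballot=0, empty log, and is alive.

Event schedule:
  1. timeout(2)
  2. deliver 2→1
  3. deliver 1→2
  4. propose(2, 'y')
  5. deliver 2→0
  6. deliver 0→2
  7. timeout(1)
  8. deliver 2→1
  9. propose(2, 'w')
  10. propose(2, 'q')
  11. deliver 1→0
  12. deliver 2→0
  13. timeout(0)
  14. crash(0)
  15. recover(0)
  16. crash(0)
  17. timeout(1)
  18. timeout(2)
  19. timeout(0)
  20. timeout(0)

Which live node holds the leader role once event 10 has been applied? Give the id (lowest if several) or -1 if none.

2

step 1 timeout(2): 2={cand,b=5,log=-}
step 2 deliver 2→1: 1={foll,b=5,log=-}
step 3 deliver 1→2: 2={lead,b=5,log=-}
step 4 propose(2,'y'): —
step 5 deliver 2→0: 0={foll,b=5,log=-}
step 6 deliver 0→2: —
step 7 timeout(1): 1={cand,b=7,log=-}
step 8 deliver 2→1: —
step 9 propose(2,'w'): —
step 10 propose(2,'q'): —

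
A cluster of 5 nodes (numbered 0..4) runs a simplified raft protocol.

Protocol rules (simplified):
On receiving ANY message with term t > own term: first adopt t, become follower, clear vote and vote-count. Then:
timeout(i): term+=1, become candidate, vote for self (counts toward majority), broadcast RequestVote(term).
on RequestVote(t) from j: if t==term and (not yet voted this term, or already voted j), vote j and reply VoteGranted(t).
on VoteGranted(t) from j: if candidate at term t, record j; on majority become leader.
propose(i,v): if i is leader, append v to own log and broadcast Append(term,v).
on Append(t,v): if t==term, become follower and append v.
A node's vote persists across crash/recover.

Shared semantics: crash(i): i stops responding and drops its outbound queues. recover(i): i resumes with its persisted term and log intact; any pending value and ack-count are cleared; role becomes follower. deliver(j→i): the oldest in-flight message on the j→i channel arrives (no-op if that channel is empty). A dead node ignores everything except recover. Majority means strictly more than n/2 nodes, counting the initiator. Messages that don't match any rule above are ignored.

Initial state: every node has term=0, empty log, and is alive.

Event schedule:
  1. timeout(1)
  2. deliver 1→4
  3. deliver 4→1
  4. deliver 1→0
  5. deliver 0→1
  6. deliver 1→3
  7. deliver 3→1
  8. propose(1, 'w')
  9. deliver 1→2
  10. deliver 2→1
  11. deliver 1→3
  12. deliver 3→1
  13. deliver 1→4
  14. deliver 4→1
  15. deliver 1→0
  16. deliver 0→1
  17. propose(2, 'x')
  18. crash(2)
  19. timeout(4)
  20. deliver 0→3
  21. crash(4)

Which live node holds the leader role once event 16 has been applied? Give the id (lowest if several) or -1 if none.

[1] timeout(1) → N1(cand t1 [-])
[2] deliver 1→4 → N4(foll t1 [-])
[3] deliver 4→1 → ∅
[4] deliver 1→0 → N0(foll t1 [-])
[5] deliver 0→1 → N1(lead t1 [-])
[6] deliver 1→3 → N3(foll t1 [-])
[7] deliver 3→1 → ∅
[8] propose(1,'w') → N1(lead t1 [w])
[9] deliver 1→2 → N2(foll t1 [-])
[10] deliver 2→1 → ∅
[11] deliver 1→3 → N3(foll t1 [w])
[12] deliver 3→1 → ∅
[13] deliver 1→4 → N4(foll t1 [w])
[14] deliver 4→1 → ∅
[15] deliver 1→0 → N0(foll t1 [w])
[16] deliver 0→1 → ∅

1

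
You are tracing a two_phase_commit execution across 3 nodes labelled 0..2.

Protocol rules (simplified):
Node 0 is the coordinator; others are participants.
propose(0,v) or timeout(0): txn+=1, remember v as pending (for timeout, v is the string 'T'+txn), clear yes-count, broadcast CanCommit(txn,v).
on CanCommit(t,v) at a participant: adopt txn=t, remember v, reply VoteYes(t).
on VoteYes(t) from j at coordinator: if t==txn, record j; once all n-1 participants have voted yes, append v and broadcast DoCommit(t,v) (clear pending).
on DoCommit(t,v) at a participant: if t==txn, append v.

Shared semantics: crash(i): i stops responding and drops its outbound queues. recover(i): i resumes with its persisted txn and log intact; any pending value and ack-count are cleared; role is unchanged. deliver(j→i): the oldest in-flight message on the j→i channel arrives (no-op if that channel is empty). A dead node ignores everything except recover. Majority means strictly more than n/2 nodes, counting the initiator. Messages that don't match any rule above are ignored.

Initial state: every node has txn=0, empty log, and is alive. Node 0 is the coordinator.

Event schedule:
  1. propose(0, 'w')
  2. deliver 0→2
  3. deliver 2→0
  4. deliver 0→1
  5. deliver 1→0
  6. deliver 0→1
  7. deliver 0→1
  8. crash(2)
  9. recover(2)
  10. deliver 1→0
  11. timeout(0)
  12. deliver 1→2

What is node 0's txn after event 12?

2

step 1 propose(0,'w'): 0={coor,t=1,log=-}
step 2 deliver 0→2: 2={part,t=1,log=-}
step 3 deliver 2→0: —
step 4 deliver 0→1: 1={part,t=1,log=-}
step 5 deliver 1→0: 0={coor,t=1,log=w}
step 6 deliver 0→1: 1={part,t=1,log=w}
step 7 deliver 0→1: —
step 8 crash(2): 2={✗part,t=1,log=-}
step 9 recover(2): 2={part,t=1,log=-}
step 10 deliver 1→0: —
step 11 timeout(0): 0={coor,t=2,log=w}
step 12 deliver 1→2: —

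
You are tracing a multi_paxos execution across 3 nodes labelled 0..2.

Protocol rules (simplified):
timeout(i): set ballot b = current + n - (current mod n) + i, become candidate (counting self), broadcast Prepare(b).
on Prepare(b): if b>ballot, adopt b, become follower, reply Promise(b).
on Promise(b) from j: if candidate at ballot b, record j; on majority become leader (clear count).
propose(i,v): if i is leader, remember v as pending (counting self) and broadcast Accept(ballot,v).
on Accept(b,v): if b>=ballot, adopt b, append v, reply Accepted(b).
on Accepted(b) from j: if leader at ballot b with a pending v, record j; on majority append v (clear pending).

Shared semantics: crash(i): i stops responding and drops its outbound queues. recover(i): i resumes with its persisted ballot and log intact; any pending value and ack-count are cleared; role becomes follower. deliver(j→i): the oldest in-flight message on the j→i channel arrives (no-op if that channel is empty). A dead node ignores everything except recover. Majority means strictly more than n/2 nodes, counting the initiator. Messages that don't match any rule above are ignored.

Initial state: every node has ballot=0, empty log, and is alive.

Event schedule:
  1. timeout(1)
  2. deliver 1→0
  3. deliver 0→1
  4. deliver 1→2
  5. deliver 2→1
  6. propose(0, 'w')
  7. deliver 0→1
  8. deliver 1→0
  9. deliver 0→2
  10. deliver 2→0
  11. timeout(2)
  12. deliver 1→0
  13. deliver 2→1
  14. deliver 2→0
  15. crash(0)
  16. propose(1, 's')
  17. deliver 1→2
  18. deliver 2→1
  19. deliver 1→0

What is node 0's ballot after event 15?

step 1 timeout(1): 1={cand,b=4,log=-}
step 2 deliver 1→0: 0={foll,b=4,log=-}
step 3 deliver 0→1: 1={lead,b=4,log=-}
step 4 deliver 1→2: 2={foll,b=4,log=-}
step 5 deliver 2→1: —
step 6 propose(0,'w'): —
step 7 deliver 0→1: —
step 8 deliver 1→0: —
step 9 deliver 0→2: —
step 10 deliver 2→0: —
step 11 timeout(2): 2={cand,b=8,log=-}
step 12 deliver 1→0: —
step 13 deliver 2→1: 1={foll,b=8,log=-}
step 14 deliver 2→0: 0={foll,b=8,log=-}
step 15 crash(0): 0={✗foll,b=8,log=-}

8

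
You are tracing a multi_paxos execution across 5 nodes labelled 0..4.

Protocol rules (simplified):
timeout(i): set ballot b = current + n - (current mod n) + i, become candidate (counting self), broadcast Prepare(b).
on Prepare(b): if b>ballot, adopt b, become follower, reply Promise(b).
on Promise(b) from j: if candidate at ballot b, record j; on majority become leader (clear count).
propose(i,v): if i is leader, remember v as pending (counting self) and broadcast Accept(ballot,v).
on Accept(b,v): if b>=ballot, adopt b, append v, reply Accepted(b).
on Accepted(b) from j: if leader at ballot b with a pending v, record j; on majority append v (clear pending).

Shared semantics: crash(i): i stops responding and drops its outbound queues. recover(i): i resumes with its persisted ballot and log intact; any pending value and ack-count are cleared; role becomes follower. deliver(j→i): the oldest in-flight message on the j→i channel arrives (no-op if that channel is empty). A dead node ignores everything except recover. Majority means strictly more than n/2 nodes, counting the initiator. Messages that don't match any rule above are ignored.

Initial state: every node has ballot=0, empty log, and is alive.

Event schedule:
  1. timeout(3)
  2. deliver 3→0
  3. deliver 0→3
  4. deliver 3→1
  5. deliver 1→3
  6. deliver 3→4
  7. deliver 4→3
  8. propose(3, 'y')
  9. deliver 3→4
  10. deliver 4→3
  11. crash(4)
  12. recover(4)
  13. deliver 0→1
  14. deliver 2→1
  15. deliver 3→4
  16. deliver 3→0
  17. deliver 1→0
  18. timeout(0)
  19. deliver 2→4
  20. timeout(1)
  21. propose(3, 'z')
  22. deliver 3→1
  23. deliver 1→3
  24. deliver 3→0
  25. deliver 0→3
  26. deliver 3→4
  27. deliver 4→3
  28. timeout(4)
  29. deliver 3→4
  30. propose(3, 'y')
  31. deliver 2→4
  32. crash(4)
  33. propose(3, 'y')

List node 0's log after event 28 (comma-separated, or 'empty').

y

[1] timeout(3) → N3(cand b8 [-])
[2] deliver 3→0 → N0(foll b8 [-])
[3] deliver 0→3 → ∅
[4] deliver 3→1 → N1(foll b8 [-])
[5] deliver 1→3 → N3(lead b8 [-])
[6] deliver 3→4 → N4(foll b8 [-])
[7] deliver 4→3 → ∅
[8] propose(3,'y') → ∅
[9] deliver 3→4 → N4(foll b8 [y])
[10] deliver 4→3 → ∅
[11] crash(4) → N4(✗foll b8 [y])
[12] recover(4) → N4(foll b8 [y])
[13] deliver 0→1 → ∅
[14] deliver 2→1 → ∅
[15] deliver 3→4 → ∅
[16] deliver 3→0 → N0(foll b8 [y])
[17] deliver 1→0 → ∅
[18] timeout(0) → N0(cand b10 [y])
[19] deliver 2→4 → ∅
[20] timeout(1) → N1(cand b11 [-])
[21] propose(3,'z') → ∅
[22] deliver 3→1 → ∅
[23] deliver 1→3 → N3(foll b11 [-])
[24] deliver 3→0 → ∅
[25] deliver 0→3 → ∅
[26] deliver 3→4 → N4(foll b8 [y,z])
[27] deliver 4→3 → ∅
[28] timeout(4) → N4(cand b14 [y,z])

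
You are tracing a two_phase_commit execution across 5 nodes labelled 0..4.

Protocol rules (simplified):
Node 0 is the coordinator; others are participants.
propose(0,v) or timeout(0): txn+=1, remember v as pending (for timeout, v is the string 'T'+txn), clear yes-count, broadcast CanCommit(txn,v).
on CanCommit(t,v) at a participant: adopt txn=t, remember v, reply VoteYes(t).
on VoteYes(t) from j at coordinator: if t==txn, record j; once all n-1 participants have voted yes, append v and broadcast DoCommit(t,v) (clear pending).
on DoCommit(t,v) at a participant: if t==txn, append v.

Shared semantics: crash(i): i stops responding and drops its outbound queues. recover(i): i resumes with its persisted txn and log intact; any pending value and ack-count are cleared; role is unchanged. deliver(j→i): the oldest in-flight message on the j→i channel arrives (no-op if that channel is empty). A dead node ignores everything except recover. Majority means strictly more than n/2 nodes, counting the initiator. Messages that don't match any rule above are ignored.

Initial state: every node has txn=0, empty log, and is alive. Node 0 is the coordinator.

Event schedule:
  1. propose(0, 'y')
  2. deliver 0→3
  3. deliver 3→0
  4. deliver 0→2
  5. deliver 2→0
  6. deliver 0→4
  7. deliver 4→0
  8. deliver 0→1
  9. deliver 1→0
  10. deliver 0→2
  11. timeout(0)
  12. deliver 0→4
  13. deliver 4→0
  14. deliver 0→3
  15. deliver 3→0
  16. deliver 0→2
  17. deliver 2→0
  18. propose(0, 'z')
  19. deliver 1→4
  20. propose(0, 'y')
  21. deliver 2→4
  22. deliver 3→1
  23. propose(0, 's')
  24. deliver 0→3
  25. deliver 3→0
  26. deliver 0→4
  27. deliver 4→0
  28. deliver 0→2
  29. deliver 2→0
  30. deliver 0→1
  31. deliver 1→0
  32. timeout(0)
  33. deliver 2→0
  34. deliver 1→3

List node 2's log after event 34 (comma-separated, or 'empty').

y

after 1 — propose(0,'y'): n0:coor/t1/[-]
after 2 — deliver 0→3: n3:part/t1/[-]
after 3 — deliver 3→0: ·
after 4 — deliver 0→2: n2:part/t1/[-]
after 5 — deliver 2→0: ·
after 6 — deliver 0→4: n4:part/t1/[-]
after 7 — deliver 4→0: ·
after 8 — deliver 0→1: n1:part/t1/[-]
after 9 — deliver 1→0: n0:coor/t1/[y]
after 10 — deliver 0→2: n2:part/t1/[y]
after 11 — timeout(0): n0:coor/t2/[y]
after 12 — deliver 0→4: n4:part/t1/[y]
after 13 — deliver 4→0: ·
after 14 — deliver 0→3: n3:part/t1/[y]
after 15 — deliver 3→0: ·
after 16 — deliver 0→2: n2:part/t2/[y]
after 17 — deliver 2→0: ·
after 18 — propose(0,'z'): n0:coor/t3/[y]
after 19 — deliver 1→4: ·
after 20 — propose(0,'y'): n0:coor/t4/[y]
after 21 — deliver 2→4: ·
after 22 — deliver 3→1: ·
after 23 — propose(0,'s'): n0:coor/t5/[y]
after 24 — deliver 0→3: n3:part/t2/[y]
after 25 — deliver 3→0: ·
after 26 — deliver 0→4: n4:part/t2/[y]
after 27 — deliver 4→0: ·
after 28 — deliver 0→2: n2:part/t3/[y]
after 29 — deliver 2→0: ·
after 30 — deliver 0→1: n1:part/t1/[y]
after 31 — deliver 1→0: ·
after 32 — timeout(0): n0:coor/t6/[y]
after 33 — deliver 2→0: ·
after 34 — deliver 1→3: ·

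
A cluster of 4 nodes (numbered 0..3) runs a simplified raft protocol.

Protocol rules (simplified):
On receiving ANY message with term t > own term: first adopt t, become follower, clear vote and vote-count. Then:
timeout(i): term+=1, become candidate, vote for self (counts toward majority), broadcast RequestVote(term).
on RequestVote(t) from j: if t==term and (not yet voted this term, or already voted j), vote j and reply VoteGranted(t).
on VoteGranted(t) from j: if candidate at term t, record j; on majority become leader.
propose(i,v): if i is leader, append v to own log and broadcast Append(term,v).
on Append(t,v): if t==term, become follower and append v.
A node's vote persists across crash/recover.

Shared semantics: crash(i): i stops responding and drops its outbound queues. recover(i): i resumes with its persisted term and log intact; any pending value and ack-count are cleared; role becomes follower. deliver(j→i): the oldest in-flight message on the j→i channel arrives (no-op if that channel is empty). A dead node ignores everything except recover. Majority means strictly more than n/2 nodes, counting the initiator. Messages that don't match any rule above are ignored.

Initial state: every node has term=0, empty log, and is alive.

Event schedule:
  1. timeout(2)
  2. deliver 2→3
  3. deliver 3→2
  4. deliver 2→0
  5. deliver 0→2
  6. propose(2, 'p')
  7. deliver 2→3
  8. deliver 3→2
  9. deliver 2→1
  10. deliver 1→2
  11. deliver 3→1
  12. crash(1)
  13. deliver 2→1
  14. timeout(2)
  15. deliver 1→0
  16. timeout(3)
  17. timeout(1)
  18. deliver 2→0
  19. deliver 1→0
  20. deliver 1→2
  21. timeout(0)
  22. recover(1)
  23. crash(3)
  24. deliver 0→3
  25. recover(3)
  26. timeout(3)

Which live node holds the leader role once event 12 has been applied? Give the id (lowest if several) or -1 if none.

2

step 1 timeout(2): 2={cand,t=1,log=-}
step 2 deliver 2→3: 3={foll,t=1,log=-}
step 3 deliver 3→2: —
step 4 deliver 2→0: 0={foll,t=1,log=-}
step 5 deliver 0→2: 2={lead,t=1,log=-}
step 6 propose(2,'p'): 2={lead,t=1,log=p}
step 7 deliver 2→3: 3={foll,t=1,log=p}
step 8 deliver 3→2: —
step 9 deliver 2→1: 1={foll,t=1,log=-}
step 10 deliver 1→2: —
step 11 deliver 3→1: —
step 12 crash(1): 1={✗foll,t=1,log=-}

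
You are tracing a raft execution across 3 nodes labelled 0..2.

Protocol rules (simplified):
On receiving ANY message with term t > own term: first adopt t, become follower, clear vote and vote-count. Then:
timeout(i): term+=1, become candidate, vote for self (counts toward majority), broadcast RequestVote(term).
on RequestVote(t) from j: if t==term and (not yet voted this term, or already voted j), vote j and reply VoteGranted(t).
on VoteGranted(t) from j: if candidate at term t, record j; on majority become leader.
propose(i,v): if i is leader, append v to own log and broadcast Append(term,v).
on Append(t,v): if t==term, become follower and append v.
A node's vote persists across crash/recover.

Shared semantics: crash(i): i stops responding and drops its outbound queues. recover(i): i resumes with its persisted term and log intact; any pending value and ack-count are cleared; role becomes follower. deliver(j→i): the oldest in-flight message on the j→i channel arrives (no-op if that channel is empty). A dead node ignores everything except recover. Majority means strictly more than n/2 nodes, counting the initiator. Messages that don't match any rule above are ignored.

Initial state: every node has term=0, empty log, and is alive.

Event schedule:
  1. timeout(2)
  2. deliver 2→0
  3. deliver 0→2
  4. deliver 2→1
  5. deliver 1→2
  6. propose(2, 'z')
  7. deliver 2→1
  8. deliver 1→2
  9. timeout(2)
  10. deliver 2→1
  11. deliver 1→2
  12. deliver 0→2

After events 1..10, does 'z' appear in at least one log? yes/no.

e1 timeout(2): 2[cand,t=1,-]
e2 deliver 2→0: 0[foll,t=1,-]
e3 deliver 0→2: 2[lead,t=1,-]
e4 deliver 2→1: 1[foll,t=1,-]
e5 deliver 1→2: ·
e6 propose(2,'z'): 2[lead,t=1,z]
e7 deliver 2→1: 1[foll,t=1,z]
e8 deliver 1→2: ·
e9 timeout(2): 2[cand,t=2,z]
e10 deliver 2→1: 1[foll,t=2,z]

yes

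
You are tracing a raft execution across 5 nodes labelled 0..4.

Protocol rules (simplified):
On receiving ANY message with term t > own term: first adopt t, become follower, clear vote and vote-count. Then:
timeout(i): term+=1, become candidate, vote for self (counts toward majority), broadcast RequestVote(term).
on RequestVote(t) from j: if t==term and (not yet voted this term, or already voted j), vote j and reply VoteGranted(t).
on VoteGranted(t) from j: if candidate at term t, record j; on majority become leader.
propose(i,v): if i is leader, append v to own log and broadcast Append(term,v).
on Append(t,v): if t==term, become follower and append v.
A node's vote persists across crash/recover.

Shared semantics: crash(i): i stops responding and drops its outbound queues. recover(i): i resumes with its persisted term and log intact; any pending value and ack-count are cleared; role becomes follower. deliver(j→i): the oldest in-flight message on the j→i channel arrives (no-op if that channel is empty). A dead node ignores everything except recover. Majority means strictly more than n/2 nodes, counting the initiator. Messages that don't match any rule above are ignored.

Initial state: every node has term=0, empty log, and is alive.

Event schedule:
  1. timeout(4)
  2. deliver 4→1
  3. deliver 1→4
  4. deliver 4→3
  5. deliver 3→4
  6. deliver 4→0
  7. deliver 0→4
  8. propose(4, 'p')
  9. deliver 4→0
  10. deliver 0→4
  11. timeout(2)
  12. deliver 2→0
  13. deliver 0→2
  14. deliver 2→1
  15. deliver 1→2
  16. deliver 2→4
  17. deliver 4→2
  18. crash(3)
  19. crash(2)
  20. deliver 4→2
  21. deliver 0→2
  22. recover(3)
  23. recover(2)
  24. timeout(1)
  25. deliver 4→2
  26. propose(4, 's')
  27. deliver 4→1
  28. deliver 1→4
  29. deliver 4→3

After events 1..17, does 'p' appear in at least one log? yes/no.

[1] timeout(4) → N4(cand t1 [-])
[2] deliver 4→1 → N1(foll t1 [-])
[3] deliver 1→4 → ∅
[4] deliver 4→3 → N3(foll t1 [-])
[5] deliver 3→4 → N4(lead t1 [-])
[6] deliver 4→0 → N0(foll t1 [-])
[7] deliver 0→4 → ∅
[8] propose(4,'p') → N4(lead t1 [p])
[9] deliver 4→0 → N0(foll t1 [p])
[10] deliver 0→4 → ∅
[11] timeout(2) → N2(cand t1 [-])
[12] deliver 2→0 → ∅
[13] deliver 0→2 → ∅
[14] deliver 2→1 → ∅
[15] deliver 1→2 → ∅
[16] deliver 2→4 → ∅
[17] deliver 4→2 → ∅

yes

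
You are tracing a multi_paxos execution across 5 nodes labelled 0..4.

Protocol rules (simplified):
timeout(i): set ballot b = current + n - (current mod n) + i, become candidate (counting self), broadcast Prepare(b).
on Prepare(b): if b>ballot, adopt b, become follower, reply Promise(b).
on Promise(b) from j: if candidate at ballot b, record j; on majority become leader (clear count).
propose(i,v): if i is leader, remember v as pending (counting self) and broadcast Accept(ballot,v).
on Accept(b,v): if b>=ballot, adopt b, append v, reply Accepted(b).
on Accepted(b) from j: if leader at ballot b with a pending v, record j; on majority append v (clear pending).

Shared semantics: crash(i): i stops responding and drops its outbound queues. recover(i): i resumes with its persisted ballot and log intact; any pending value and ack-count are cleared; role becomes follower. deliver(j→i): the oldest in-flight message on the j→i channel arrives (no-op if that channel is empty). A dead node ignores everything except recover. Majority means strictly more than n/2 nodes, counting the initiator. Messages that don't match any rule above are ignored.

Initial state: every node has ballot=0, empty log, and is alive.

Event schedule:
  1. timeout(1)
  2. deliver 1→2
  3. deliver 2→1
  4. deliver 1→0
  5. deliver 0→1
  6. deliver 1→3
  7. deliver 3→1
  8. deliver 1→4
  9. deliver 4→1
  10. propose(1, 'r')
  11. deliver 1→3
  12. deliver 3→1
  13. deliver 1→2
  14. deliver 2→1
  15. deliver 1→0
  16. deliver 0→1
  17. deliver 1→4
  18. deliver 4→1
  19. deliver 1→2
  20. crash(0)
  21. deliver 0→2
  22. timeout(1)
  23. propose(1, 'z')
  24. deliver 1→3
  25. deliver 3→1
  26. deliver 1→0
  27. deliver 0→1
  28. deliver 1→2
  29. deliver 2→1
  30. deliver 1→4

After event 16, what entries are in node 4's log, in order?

1. timeout(1):  <1:cand b6 ->
2. deliver 1→2:  <2:foll b6 ->
3. deliver 2→1:  nop
4. deliver 1→0:  <0:foll b6 ->
5. deliver 0→1:  <1:lead b6 ->
6. deliver 1→3:  <3:foll b6 ->
7. deliver 3→1:  nop
8. deliver 1→4:  <4:foll b6 ->
9. deliver 4→1:  nop
10. propose(1,'r'):  nop
11. deliver 1→3:  <3:foll b6 r>
12. deliver 3→1:  nop
13. deliver 1→2:  <2:foll b6 r>
14. deliver 2→1:  <1:lead b6 r>
15. deliver 1→0:  <0:foll b6 r>
16. deliver 0→1:  nop

empty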